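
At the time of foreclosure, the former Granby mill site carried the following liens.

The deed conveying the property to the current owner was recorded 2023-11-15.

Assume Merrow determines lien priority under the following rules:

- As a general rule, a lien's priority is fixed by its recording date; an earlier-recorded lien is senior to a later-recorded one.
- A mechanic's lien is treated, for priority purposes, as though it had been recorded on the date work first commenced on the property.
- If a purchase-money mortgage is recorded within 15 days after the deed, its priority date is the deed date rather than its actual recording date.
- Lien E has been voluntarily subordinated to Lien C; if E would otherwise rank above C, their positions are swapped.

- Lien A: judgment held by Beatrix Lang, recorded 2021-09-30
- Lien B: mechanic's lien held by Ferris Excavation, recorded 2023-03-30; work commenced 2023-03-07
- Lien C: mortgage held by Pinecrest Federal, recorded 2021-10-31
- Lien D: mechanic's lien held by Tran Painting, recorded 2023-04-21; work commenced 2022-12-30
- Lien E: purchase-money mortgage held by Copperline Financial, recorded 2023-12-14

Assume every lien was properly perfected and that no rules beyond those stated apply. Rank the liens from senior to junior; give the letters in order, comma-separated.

Adjusting effective dates: B relates back to 2023-03-07 (work commenced); D relates back to 2022-12-30 (work commenced); E was recorded 29 days after the deed — beyond 15 days — so no relation-back applies.
Ordering by effective date: A (2021-09-30), C (2021-10-31), D (2022-12-30), B (2023-03-07), E (2023-12-14).
Since E is not senior to C, the subordination leaves the order unchanged.

A, C, D, B, E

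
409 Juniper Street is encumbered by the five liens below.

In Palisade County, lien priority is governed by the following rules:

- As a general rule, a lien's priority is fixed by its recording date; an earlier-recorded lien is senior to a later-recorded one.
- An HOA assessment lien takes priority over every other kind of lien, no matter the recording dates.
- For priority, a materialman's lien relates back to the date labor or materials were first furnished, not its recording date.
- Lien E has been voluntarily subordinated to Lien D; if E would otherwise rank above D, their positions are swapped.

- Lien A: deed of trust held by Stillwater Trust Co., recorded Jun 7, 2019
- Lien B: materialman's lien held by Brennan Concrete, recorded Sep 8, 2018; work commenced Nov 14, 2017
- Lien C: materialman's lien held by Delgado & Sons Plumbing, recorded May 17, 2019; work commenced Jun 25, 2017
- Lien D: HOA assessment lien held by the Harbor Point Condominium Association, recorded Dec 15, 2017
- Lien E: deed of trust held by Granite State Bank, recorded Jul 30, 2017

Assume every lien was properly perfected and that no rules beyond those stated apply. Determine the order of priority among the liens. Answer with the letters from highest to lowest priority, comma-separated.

D, C, E, B, A

Effective dates: B relates back to Nov 14, 2017 (work commenced); C's effective date is Jun 25, 2017, when work began.
D is an HOA assessment lien, so it outranks all other liens regardless of date.
Ordering the rest by effective date: C (Jun 25, 2017), E (Jul 30, 2017), B (Nov 14, 2017), A (Jun 7, 2019).
Since E is not senior to D, the subordination leaves the order unchanged.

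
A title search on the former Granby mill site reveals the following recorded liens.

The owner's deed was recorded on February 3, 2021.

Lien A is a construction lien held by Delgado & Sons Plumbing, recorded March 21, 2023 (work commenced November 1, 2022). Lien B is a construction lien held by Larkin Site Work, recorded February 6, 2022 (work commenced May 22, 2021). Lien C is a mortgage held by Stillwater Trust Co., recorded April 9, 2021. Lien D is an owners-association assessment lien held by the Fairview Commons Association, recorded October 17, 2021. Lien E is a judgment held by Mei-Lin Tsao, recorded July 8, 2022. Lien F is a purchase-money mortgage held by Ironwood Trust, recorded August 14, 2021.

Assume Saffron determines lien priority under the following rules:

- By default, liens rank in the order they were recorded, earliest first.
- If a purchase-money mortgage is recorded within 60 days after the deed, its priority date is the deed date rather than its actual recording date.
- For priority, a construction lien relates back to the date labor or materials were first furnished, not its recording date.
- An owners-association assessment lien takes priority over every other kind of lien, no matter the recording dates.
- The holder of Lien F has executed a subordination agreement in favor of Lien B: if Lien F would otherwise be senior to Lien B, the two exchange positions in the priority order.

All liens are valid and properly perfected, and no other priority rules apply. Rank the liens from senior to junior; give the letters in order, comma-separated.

D, C, B, F, E, A

Adjusting effective dates: A's effective date is November 1, 2022, when work began; B's effective date is May 22, 2021, when work began; F was recorded 192 days after the deed, outside the 60-day window, so it keeps its recording date.
D, as an owners-association assessment lien, has superpriority and ranks first.
Ordering the rest by effective date: C (April 9, 2021), B (May 22, 2021), F (August 14, 2021), E (July 8, 2022), A (November 1, 2022).
Since F is not senior to B, the subordination leaves the order unchanged.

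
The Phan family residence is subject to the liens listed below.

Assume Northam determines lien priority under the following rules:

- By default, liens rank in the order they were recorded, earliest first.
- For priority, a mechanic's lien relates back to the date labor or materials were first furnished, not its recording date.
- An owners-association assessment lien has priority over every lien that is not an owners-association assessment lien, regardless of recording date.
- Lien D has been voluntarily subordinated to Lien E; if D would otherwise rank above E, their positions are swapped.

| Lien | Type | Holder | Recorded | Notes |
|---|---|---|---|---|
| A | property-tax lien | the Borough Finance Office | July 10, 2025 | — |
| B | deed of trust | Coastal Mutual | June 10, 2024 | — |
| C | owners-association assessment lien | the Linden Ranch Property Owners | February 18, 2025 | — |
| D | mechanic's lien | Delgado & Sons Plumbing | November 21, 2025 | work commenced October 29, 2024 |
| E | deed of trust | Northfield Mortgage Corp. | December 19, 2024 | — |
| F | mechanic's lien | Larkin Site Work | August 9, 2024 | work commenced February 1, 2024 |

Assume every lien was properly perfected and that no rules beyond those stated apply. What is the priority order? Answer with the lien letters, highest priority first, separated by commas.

First, effective dates: D relates back to October 29, 2024 (work commenced); F's effective date is February 1, 2024, when work began.
C, as an owners-association assessment lien, has superpriority and ranks first.
The other liens, earliest effective date first: F (February 1, 2024), B (June 10, 2024), D (October 29, 2024), E (December 19, 2024), A (July 10, 2025).
D would otherwise be senior to E, so under the subordination agreement D and E exchange positions.

C, F, B, E, D, A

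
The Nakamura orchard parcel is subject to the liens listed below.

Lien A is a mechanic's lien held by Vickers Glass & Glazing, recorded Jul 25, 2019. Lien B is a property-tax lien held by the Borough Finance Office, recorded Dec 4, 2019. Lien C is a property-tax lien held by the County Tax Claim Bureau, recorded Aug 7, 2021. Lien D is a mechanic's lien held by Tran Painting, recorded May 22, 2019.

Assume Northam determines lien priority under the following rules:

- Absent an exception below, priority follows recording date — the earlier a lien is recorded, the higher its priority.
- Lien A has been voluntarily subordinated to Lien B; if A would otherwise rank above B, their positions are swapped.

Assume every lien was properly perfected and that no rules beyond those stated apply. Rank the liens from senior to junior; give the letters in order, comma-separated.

By effective date, earliest first: D (May 22, 2019), A (Jul 25, 2019), B (Dec 4, 2019), C (Aug 7, 2021).
A would otherwise be senior to B, so under the subordination agreement A and B exchange positions.

D, B, A, C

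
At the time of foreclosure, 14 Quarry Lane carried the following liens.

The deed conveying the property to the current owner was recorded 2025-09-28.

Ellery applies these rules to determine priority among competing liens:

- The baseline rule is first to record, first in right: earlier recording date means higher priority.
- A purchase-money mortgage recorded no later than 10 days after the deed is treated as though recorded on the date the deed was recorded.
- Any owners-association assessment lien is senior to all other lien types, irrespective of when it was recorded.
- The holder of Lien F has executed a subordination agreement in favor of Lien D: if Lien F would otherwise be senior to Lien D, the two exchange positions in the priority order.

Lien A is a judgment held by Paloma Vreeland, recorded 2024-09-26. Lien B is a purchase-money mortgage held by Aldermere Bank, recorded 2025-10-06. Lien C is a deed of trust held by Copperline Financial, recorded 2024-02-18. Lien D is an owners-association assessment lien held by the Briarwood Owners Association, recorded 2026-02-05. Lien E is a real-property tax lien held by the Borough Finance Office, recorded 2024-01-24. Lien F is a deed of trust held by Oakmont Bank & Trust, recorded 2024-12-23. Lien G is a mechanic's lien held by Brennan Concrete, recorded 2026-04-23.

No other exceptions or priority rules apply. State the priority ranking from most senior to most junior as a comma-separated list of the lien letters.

D, E, C, A, F, B, G

Adjusting effective dates: B's effective date is the deed date, 2025-09-28.
As an owners-association assessment lien, D is senior to every other lien.
Ordering the rest by effective date: E (2024-01-24), C (2024-02-18), A (2024-09-26), F (2024-12-23), B (2025-09-28), G (2026-04-23).
F is already junior to D, so the subordination agreement changes nothing.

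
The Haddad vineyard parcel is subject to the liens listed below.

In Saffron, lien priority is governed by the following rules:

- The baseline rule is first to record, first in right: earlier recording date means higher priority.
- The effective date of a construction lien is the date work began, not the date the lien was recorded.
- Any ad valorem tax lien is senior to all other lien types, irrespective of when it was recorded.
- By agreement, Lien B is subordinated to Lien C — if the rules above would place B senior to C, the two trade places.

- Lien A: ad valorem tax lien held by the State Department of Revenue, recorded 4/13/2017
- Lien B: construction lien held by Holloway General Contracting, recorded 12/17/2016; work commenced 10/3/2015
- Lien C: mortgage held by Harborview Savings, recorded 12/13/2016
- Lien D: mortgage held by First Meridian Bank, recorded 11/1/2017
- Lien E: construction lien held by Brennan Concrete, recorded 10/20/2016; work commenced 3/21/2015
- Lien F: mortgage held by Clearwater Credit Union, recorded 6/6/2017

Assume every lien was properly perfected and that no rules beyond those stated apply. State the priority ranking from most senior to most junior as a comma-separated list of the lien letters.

A, E, C, B, F, D

First, effective dates: B's effective date is 10/3/2015, when work began; E relates back to 3/21/2015 (work commenced).
A, as an ad valorem tax lien, has superpriority and ranks first.
Remaining liens by effective date: E (3/21/2015), B (10/3/2015), C (12/13/2016), F (6/6/2017), D (11/1/2017).
B is senior to C before the subordination, so the two trade places.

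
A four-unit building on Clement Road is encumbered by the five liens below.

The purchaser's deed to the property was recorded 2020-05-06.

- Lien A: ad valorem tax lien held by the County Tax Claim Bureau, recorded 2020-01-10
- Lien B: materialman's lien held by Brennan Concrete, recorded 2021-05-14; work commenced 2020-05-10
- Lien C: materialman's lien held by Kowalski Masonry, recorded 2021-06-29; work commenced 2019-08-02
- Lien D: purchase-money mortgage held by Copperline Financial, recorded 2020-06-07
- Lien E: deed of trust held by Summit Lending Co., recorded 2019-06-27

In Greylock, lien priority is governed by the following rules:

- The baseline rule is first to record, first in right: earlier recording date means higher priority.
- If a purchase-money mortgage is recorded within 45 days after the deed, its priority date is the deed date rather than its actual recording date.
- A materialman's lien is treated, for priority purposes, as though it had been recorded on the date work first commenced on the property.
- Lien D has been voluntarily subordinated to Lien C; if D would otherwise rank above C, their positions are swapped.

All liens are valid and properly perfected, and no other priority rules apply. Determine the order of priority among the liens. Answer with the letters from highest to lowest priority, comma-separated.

Effective dates: B relates back to 2020-05-10 (work commenced); C's effective date is 2019-08-02, when work began; D was recorded within the 45-day window, so its effective date is the deed date 2020-05-06.
By effective date: E (2019-06-27), C (2019-08-02), A (2020-01-10), D (2020-05-06), B (2020-05-10).
D is already junior to C, so the subordination agreement changes nothing.

E, C, A, D, B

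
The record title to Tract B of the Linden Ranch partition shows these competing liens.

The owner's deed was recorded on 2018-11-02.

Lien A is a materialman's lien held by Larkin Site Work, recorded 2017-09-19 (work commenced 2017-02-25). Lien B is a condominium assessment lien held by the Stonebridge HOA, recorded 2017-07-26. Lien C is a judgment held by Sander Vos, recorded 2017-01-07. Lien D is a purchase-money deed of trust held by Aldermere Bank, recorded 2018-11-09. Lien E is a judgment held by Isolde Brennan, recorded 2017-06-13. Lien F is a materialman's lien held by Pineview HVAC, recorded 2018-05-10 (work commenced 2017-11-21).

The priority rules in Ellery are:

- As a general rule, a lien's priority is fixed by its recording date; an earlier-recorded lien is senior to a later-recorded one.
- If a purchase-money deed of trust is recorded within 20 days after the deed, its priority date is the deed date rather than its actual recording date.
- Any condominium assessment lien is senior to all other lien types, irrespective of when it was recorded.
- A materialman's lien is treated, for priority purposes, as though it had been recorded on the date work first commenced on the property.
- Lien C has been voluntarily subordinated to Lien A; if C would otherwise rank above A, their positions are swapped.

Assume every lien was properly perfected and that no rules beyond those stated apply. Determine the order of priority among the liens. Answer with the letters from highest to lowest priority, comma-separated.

B, A, C, E, F, D

Adjusting effective dates: A is treated as recorded 2017-02-25, the work-commencement date; D's effective date is the deed date, 2018-11-02; F's effective date is 2017-11-21, when work began.
B is a condominium assessment lien and takes priority over every other lien.
Remaining liens by effective date: C (2017-01-07), A (2017-02-25), E (2017-06-13), F (2017-11-21), D (2018-11-02).
C would otherwise be senior to A, so under the subordination agreement C and A exchange positions.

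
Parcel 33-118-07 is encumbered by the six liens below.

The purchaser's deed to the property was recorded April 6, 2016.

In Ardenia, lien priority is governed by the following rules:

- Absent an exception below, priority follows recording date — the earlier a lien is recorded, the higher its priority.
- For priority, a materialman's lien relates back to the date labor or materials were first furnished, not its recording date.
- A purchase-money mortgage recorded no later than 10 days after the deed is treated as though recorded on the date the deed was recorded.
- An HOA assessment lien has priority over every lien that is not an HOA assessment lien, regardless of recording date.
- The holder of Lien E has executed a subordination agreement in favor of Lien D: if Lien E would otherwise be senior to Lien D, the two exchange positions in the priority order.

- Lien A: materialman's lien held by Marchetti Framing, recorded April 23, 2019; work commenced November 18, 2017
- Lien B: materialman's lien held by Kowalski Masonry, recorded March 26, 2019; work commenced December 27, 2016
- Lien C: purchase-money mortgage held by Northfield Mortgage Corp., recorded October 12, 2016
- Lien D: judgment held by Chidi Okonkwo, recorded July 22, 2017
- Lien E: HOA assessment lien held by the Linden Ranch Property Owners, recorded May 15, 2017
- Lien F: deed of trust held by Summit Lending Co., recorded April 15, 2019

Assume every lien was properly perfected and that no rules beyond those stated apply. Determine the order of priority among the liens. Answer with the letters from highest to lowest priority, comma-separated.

First, effective dates: A is treated as recorded November 18, 2017, the work-commencement date; B is treated as recorded December 27, 2016, the work-commencement date; C was recorded 189 days after the deed, outside the 10-day window, so it keeps its recording date.
E is an HOA assessment lien and takes priority over every other lien.
Among the remaining liens, by effective date: C (October 12, 2016), B (December 27, 2016), D (July 22, 2017), A (November 18, 2017), F (April 15, 2019).
The subordination applies — E was senior to D — so E and D swap.

D, C, B, E, A, F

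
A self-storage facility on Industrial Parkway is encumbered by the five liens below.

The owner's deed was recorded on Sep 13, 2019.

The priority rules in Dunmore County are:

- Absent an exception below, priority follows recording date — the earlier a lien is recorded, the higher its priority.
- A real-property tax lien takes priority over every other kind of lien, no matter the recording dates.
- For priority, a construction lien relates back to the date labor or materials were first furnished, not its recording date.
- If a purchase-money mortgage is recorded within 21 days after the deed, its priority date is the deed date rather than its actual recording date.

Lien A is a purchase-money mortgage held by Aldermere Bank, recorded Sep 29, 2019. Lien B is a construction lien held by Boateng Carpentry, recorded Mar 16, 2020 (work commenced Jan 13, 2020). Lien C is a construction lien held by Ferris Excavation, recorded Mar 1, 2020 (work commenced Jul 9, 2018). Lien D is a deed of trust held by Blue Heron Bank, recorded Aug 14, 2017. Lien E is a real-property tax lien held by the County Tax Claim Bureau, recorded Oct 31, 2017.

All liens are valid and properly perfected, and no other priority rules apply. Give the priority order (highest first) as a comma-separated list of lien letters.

Adjusting effective dates: A was recorded within the 21-day window, so its effective date is the deed date Sep 13, 2019; B relates back to Jan 13, 2020 (work commenced); C relates back to Jul 9, 2018 (work commenced).
E, as a real-property tax lien, has superpriority and ranks first.
Ordering the rest by effective date: D (Aug 14, 2017), C (Jul 9, 2018), A (Sep 13, 2019), B (Jan 13, 2020).

E, D, C, A, B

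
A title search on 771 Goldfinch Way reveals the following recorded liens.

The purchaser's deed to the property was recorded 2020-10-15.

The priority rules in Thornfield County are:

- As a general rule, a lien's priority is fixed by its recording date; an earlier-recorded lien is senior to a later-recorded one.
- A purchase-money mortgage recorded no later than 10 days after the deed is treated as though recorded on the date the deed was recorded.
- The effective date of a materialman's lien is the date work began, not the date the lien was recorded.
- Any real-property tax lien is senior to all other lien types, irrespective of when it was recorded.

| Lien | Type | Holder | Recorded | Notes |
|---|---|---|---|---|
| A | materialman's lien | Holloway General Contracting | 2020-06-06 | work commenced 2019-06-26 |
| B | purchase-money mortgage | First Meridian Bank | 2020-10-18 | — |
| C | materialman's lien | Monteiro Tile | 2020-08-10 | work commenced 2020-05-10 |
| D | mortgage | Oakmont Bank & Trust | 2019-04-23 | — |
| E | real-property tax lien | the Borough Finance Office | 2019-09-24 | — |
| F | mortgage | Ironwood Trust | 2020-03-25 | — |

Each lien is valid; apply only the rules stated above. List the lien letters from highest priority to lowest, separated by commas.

E, D, A, F, C, B

Adjusting effective dates: A is treated as recorded 2019-06-26, the work-commencement date; B relates back to the deed date 2020-10-15; C relates back to 2020-05-10 (work commenced).
E is a real-property tax lien and takes priority over every other lien.
Remaining liens by effective date: D (2019-04-23), A (2019-06-26), F (2020-03-25), C (2020-05-10), B (2020-10-15).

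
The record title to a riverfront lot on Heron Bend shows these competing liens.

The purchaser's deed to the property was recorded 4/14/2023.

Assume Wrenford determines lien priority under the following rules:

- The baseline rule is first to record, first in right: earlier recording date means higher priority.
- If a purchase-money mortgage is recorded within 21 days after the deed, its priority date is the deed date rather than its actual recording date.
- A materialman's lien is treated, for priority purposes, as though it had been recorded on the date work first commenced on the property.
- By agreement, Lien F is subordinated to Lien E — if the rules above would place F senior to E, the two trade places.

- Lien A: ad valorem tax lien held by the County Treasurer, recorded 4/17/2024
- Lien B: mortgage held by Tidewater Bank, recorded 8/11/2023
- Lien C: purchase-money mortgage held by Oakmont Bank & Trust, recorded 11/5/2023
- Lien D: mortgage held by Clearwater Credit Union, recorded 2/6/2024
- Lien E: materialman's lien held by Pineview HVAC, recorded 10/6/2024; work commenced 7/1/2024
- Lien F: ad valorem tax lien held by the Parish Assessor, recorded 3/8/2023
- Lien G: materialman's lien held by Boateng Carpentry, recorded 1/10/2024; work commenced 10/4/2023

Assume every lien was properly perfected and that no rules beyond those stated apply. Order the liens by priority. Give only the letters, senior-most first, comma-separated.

First, effective dates: C was recorded 205 days after the deed — beyond 21 days — so no relation-back applies; E relates back to 7/1/2024 (work commenced); G relates back to 10/4/2023 (work commenced).
Sorted by effective date: F (3/8/2023), B (8/11/2023), G (10/4/2023), C (11/5/2023), D (2/6/2024), A (4/17/2024), E (7/1/2024).
F would otherwise be senior to E, so under the subordination agreement F and E exchange positions.

E, B, G, C, D, A, F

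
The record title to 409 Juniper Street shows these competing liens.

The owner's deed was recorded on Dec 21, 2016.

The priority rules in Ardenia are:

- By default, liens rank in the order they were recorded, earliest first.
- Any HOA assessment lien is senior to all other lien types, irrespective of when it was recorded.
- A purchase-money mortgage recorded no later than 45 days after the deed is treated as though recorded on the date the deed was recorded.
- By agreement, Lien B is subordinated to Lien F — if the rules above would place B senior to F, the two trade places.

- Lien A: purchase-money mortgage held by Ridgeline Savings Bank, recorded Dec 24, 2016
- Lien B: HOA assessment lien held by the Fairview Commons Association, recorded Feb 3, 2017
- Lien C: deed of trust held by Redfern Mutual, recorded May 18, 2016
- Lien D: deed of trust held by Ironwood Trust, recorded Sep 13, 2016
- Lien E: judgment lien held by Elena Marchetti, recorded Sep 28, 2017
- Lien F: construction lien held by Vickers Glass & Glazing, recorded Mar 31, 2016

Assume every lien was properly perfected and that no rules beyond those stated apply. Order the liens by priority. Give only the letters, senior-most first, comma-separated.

Effective dates: A was recorded within the 45-day window, so its effective date is the deed date Dec 21, 2016.
B is an HOA assessment lien and takes priority over every other lien.
Among the remaining liens, by effective date: F (Mar 31, 2016), C (May 18, 2016), D (Sep 13, 2016), A (Dec 21, 2016), E (Sep 28, 2017).
Because B would otherwise rank above F, the subordination swaps them.

F, B, C, D, A, E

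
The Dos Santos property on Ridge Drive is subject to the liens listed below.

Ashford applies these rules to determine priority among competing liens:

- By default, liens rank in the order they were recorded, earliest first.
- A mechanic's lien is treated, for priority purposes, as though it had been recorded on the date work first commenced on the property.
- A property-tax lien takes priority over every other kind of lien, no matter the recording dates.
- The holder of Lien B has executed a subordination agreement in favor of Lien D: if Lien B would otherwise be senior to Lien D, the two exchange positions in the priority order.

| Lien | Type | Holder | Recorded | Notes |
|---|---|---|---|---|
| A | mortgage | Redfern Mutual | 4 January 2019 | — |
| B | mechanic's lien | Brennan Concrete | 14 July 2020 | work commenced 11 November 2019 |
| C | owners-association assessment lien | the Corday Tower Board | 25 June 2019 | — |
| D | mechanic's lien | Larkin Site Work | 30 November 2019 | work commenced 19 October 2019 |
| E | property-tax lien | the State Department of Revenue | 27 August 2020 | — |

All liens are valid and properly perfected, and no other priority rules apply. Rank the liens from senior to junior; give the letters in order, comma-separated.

E, A, C, D, B

Adjusting effective dates: B's effective date is 11 November 2019, when work began; D is treated as recorded 19 October 2019, the work-commencement date.
E is a property-tax lien, so it outranks all other liens regardless of date.
Among the remaining liens, by effective date: A (4 January 2019), C (25 June 2019), D (19 October 2019), B (11 November 2019).
B already ranks below D; the subordination has no effect.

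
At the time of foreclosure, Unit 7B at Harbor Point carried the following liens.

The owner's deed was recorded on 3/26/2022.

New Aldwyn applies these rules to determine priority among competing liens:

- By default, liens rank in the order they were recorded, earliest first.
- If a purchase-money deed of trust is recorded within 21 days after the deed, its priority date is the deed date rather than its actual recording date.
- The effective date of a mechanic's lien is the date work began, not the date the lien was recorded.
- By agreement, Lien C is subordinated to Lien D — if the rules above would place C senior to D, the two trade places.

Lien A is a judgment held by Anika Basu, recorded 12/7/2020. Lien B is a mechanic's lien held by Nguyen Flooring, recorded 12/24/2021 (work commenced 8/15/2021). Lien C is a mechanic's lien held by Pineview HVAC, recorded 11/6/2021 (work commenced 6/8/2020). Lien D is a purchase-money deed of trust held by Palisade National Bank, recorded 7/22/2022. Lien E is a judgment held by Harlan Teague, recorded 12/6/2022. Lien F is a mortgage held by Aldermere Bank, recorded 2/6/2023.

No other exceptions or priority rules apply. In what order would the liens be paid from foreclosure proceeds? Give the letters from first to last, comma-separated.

D, A, B, C, E, F

Effective dates: B's effective date is 8/15/2021, when work began; C is treated as recorded 6/8/2020, the work-commencement date; D missed the 21-day window (118 days after the deed), so its recording date stands.
By effective date, earliest first: C (6/8/2020), A (12/7/2020), B (8/15/2021), D (7/22/2022), E (12/6/2022), F (2/6/2023).
Because C would otherwise rank above D, the subordination swaps them.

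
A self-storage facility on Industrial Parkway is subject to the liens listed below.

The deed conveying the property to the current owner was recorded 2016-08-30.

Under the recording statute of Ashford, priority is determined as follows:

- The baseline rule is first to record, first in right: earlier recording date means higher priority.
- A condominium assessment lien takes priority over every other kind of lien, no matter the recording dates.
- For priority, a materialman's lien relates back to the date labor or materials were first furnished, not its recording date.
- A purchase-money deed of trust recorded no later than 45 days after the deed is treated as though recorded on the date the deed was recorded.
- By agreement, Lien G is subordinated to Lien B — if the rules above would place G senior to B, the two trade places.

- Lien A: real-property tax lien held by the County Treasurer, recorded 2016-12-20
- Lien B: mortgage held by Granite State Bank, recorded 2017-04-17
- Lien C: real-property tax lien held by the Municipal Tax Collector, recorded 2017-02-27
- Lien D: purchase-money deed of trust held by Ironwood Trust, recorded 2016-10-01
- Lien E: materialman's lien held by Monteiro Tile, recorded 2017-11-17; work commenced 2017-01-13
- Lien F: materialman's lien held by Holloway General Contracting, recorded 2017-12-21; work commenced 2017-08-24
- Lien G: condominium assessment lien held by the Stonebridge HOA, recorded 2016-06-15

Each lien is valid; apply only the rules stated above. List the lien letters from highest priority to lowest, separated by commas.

Effective dates: D relates back to the deed date 2016-08-30; E relates back to 2017-01-13 (work commenced); F's effective date is 2017-08-24, when work began.
G, as a condominium assessment lien, has superpriority and ranks first.
The other liens, earliest effective date first: D (2016-08-30), A (2016-12-20), E (2017-01-13), C (2017-02-27), B (2017-04-17), F (2017-08-24).
G would otherwise be senior to B, so under the subordination agreement G and B exchange positions.

B, D, A, E, C, G, F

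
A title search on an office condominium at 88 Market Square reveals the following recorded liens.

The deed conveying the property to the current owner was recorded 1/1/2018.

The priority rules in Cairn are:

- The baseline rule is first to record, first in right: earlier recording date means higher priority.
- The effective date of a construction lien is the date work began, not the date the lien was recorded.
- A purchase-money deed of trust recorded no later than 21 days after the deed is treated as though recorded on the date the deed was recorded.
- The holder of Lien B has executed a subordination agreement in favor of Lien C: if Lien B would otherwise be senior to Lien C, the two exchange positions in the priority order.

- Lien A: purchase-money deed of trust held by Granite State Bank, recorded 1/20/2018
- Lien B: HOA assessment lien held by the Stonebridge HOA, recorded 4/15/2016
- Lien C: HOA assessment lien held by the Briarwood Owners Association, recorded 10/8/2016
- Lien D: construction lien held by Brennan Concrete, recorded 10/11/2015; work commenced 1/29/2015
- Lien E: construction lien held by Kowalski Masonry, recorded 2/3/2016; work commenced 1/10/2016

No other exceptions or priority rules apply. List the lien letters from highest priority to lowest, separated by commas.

First, effective dates: A relates back to the deed date 1/1/2018; D relates back to 1/29/2015 (work commenced); E's effective date is 1/10/2016, when work began.
By effective date, earliest first: D (1/29/2015), E (1/10/2016), B (4/15/2016), C (10/8/2016), A (1/1/2018).
The subordination applies — B was senior to C — so B and C swap.

D, E, C, B, A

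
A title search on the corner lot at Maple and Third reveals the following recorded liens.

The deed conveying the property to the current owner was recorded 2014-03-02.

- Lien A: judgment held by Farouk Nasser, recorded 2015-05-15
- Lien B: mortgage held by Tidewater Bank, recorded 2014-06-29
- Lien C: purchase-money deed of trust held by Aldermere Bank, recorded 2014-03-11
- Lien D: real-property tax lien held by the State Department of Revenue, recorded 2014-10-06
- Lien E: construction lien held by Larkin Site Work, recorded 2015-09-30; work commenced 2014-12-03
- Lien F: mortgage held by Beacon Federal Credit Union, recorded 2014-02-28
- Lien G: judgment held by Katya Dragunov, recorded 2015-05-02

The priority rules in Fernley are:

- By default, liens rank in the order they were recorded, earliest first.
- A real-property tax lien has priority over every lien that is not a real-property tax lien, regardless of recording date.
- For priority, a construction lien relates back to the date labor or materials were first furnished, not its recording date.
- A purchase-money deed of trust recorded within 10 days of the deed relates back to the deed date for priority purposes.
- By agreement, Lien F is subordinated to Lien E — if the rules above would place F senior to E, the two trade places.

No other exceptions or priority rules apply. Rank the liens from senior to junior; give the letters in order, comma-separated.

D, E, C, B, F, G, A

Effective dates: C was recorded within the 10-day window, so its effective date is the deed date 2014-03-02; E's effective date is 2014-12-03, when work began.
D is a real-property tax lien, so it outranks all other liens regardless of date.
Remaining liens by effective date: F (2014-02-28), C (2014-03-02), B (2014-06-29), E (2014-12-03), G (2015-05-02), A (2015-05-15).
F would otherwise be senior to E, so under the subordination agreement F and E exchange positions.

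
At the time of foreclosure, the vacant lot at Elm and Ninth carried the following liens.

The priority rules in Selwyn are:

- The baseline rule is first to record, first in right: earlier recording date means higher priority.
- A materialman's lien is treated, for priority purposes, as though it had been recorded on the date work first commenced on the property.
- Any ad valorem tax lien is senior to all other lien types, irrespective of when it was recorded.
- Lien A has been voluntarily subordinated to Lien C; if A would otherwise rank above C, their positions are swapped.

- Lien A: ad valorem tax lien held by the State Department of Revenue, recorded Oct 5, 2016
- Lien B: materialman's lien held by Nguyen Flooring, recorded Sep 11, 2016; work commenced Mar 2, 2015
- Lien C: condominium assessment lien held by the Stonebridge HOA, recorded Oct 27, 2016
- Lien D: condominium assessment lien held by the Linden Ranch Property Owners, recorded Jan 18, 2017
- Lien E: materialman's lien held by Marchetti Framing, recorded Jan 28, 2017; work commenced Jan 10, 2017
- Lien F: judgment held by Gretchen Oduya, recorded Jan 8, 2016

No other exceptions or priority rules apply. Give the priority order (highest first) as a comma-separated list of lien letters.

Effective dates: B's effective date is Mar 2, 2015, when work began; E is treated as recorded Jan 10, 2017, the work-commencement date.
A is an ad valorem tax lien and takes priority over every other lien.
Ordering the rest by effective date: B (Mar 2, 2015), F (Jan 8, 2016), C (Oct 27, 2016), E (Jan 10, 2017), D (Jan 18, 2017).
The subordination applies — A was senior to C — so A and C swap.

C, B, F, A, E, D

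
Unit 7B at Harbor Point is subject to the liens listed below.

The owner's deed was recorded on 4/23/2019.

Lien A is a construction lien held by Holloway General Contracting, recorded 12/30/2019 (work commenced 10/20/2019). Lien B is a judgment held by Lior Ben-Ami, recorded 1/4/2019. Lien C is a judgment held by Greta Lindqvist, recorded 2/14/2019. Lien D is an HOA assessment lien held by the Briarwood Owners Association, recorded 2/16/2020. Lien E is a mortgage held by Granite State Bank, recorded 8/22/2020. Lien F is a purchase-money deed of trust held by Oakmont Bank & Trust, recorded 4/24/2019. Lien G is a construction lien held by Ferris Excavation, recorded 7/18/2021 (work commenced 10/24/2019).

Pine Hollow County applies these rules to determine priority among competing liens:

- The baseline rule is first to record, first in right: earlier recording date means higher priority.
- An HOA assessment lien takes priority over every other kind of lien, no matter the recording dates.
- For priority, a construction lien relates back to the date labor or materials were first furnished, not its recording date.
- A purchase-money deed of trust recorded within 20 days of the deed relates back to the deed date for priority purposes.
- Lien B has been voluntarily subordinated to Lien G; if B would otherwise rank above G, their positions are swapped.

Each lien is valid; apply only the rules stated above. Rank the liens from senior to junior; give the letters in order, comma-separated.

D, G, C, F, A, B, E

Adjusting effective dates: A relates back to 10/20/2019 (work commenced); F relates back to the deed date 4/23/2019; G's effective date is 10/24/2019, when work began.
D is an HOA assessment lien, so it outranks all other liens regardless of date.
The other liens, earliest effective date first: B (1/4/2019), C (2/14/2019), F (4/23/2019), A (10/20/2019), G (10/24/2019), E (8/22/2020).
Because B would otherwise rank above G, the subordination swaps them.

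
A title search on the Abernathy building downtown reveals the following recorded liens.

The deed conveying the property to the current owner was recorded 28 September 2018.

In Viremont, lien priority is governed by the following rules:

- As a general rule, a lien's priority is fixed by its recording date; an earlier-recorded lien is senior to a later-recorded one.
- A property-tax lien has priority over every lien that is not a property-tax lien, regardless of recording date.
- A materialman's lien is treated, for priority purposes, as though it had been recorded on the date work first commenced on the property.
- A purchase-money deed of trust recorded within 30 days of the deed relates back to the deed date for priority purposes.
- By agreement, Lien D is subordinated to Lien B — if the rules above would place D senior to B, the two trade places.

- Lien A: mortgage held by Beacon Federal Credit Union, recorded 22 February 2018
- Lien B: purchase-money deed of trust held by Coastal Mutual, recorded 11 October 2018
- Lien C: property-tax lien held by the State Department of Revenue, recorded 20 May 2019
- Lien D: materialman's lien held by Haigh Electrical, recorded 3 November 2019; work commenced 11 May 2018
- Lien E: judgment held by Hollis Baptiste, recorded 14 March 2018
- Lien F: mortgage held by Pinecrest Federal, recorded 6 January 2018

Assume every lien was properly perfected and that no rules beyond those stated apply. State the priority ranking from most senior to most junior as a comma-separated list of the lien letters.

C, F, A, E, B, D

Adjusting effective dates: B's effective date is the deed date, 28 September 2018; D is treated as recorded 11 May 2018, the work-commencement date.
C, as a property-tax lien, has superpriority and ranks first.
Ordering the rest by effective date: F (6 January 2018), A (22 February 2018), E (14 March 2018), D (11 May 2018), B (28 September 2018).
Because D would otherwise rank above B, the subordination swaps them.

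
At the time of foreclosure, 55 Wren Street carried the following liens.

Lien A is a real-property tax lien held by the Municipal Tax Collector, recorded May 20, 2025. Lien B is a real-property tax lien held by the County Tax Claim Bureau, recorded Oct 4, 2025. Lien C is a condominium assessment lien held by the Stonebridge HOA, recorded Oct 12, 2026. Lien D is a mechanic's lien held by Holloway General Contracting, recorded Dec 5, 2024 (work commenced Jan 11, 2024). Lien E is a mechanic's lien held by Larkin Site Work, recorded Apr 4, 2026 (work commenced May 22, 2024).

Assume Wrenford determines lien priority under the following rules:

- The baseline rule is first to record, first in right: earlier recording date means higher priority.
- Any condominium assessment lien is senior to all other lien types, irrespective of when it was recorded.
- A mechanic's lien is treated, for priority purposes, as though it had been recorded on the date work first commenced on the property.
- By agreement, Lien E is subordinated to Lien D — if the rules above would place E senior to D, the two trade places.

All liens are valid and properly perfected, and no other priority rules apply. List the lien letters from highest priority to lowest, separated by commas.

Adjusting effective dates: D relates back to Jan 11, 2024 (work commenced); E's effective date is May 22, 2024, when work began.
C is a condominium assessment lien and takes priority over every other lien.
The other liens, earliest effective date first: D (Jan 11, 2024), E (May 22, 2024), A (May 20, 2025), B (Oct 4, 2025).
E is already junior to D, so the subordination agreement changes nothing.

C, D, E, A, B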